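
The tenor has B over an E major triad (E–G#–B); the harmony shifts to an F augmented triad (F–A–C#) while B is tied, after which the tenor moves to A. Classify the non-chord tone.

B is a suspension.

The harmony at that moment is F augmented triad (F, A, C#); B is not a chord tone.
It is held over (the same pitch as the preceding B) and left by step down to A.
Held over from the previous chord and resolving down by step — a suspension.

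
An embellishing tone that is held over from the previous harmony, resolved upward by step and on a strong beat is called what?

Retardation.

Approach: by preparation — the pitch is first a chord tone, then held (tied or repeated) while the harmony changes under it. Departure: up by step. Metric position: strong.
A prepared dissonance that resolves upward by step — a retardation. (The same figure resolving downward would be a suspension.)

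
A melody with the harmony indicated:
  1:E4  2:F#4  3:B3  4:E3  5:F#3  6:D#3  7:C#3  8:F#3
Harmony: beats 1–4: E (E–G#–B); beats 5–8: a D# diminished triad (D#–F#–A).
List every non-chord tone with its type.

The harmony at that moment is E major triad (E, G#, B); F#4 is not a chord tone.
It is approached by step up from E4 and left by leap down to B3.
Step in, leap out — an escape tone.
The harmony at that moment is D# diminished triad (D#, F#, A); C#3 is not a chord tone.
It is approached by step down from D#3 and left by leap up to F#3.
Step in, leap out — an escape tone.

F#4 (beat 2) — escape tone; C#3 (beat 7) — escape tone.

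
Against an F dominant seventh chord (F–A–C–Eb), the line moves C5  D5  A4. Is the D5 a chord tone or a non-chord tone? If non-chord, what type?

The harmony at that moment is F dominant seventh chord (F, A, C, Eb); D5 is not a chord tone.
It is approached by step up from C5 and left by leap down to A4.
Step in, leap out — an escape tone.

Non-chord tone — an escape tone.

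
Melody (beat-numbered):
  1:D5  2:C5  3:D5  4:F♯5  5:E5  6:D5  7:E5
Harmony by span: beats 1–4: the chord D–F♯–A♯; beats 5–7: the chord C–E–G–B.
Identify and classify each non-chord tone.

C5 (beat 2) — neighbor tone; D5 (beat 6) — neighbor tone.

The harmony at that moment is D augmented triad (D, F♯, A♯); C5 is not a chord tone.
It is approached by step down from D5 and left by step up to D5.
Step away and step back to the same note — a neighbor tone (lower neighbor).
The harmony at that moment is C major seventh chord (C, E, G, B); D5 is not a chord tone.
It is approached by step down from E5 and left by step up to E5.
Step away and step back to the same note — a neighbor tone (lower neighbor).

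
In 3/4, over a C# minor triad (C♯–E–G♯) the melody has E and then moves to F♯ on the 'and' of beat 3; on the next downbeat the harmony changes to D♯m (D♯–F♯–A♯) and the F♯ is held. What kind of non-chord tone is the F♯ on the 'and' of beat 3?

The harmony at that moment is C♯ minor triad (C♯, E, G♯); F♯ is not a chord tone.
It is approached by step up from E and then sustained as the same pitch into the next harmony.
Arriving early and becoming a chord tone when the harmony changes — an anticipation.

Anticipation.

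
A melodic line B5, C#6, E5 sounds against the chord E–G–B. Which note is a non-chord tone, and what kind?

C#6 is an escape tone.

The harmony at that moment is E minor triad (E, G, B); C#6 is not a chord tone.
It is approached by step up from B5 and left by leap down to E5.
Step in, leap out — an escape tone.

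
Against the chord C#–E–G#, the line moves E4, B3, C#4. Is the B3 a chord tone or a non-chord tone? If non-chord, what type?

Non-chord tone — an appoggiatura.

The harmony at that moment is C# minor triad (C#, E, G#); B3 is not a chord tone.
It is approached by leap down from E4 and left by step up to C#4.
Leap in, step out — an appoggiatura.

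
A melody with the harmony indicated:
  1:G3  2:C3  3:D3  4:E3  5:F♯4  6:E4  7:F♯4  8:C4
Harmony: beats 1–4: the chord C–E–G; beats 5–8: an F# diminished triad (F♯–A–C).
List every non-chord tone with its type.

The harmony at that moment is C major triad (C, E, G); D3 is not a chord tone.
It is approached by step up from C3 and left by step up to E3.
Step in, step out in the same direction — a passing tone.
The harmony at that moment is F♯ diminished triad (F♯, A, C); E4 is not a chord tone.
It is approached by step down from F♯4 and left by step up to F♯4.
Step away and step back to the same note — a neighbor tone (lower neighbor).

D3 (beat 3) — passing tone; E4 (beat 6) — neighbor tone.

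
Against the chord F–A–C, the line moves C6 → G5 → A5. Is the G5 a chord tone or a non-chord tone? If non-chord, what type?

The harmony at that moment is F major triad (F, A, C); G5 is not a chord tone.
It is approached by leap down from C6 and left by step up to A5.
Leap in, step out — an appoggiatura.

Non-chord tone — an appoggiatura.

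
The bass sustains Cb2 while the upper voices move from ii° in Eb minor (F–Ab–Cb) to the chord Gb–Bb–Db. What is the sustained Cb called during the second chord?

Pedal tone (pedal point).

The harmony at that moment is Gb major triad (Gb, Bb, Db); Cb2 is not a chord tone.
It is held over (the same pitch as the preceding Cb2) and then sustained as the same pitch into the next harmony.
Sustained through a change of harmony — a pedal tone.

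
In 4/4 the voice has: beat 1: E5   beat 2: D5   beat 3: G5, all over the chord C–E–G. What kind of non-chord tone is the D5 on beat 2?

The harmony at that moment is C major triad (C, E, G); D5 is not a chord tone.
It is approached by step down from E5 and left by leap up to G5.
Step in, leap out, on a weak beat — an escape tone.

Escape tone.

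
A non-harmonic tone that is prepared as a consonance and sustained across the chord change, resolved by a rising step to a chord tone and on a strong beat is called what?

Approach: by preparation — the pitch is first a chord tone, then held (tied or repeated) while the harmony changes under it. Departure: up by step. Metric position: strong.
A prepared dissonance that resolves upward by step — a retardation. (The same figure resolving downward would be a suspension.)

Retardation.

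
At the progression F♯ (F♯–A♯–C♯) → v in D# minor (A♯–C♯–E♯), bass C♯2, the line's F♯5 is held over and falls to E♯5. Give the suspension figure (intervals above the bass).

At the second chord the bass is C♯2. The suspended F♯5 lies a fourth above the bass; after resolving down by step to E♯5, the interval above the bass becomes a third.
Suspension figures are named by those two intervals: 4–3.

4–3 suspension.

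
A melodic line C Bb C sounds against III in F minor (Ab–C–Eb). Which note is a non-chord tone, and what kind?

The harmony at that moment is Ab major triad (Ab, C, Eb); Bb is not a chord tone.
It is approached by step down from C and left by step up to C.
Step away and step back to the same note — a neighbor tone (lower neighbor).

Bb is a neighbor tone.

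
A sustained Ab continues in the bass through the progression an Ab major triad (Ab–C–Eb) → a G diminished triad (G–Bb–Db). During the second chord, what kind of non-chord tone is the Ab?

Pedal tone (pedal point).

The harmony at that moment is G diminished triad (G, Bb, Db); Ab is not a chord tone.
It is held over (the same pitch as the preceding Ab) and then sustained as the same pitch into the next harmony.
Sustained through a change of harmony — a pedal tone.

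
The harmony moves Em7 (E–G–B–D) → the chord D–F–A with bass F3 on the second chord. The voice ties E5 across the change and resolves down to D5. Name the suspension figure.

At the second chord the bass is F3. The suspended E5 lies a seventh above the bass; after resolving down by step to D5, the interval above the bass becomes a sixth.
Suspension figures are named by those two intervals: 7–6.

7–6 suspension.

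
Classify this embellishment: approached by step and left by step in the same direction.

Passing tone.

Approach: by step. Departure: by step, continuing in the same direction.
Stepwise on both sides with no change of direction means the note fills in the space between two different chord tones — a passing tone. (Had it turned back to its starting note it would be a neighbor tone instead.)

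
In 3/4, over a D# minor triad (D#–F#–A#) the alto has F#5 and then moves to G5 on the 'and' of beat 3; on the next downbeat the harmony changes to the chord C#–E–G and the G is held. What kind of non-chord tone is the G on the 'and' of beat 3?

The harmony at that moment is D# minor triad (D#, F#, A#); G5 is not a chord tone.
It is approached by step up from F#5 and then sustained as the same pitch into the next harmony.
Arriving early and becoming a chord tone when the harmony changes — an anticipation.

Anticipation.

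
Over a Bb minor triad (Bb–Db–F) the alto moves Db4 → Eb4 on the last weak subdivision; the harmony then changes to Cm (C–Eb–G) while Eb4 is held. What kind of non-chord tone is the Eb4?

The harmony at that moment is Bb minor triad (Bb, Db, F); Eb4 is not a chord tone.
It is approached by step up from Db4 and then sustained as the same pitch into the next harmony.
Arriving early and becoming a chord tone when the harmony changes — an anticipation.

Eb4 is an anticipation.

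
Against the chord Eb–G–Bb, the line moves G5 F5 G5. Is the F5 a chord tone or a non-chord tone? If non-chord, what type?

Non-chord tone — a neighbor tone.

The harmony at that moment is Eb major triad (Eb, G, Bb); F5 is not a chord tone.
It is approached by step down from G5 and left by step up to G5.
Step away and step back to the same note — a neighbor tone (lower neighbor).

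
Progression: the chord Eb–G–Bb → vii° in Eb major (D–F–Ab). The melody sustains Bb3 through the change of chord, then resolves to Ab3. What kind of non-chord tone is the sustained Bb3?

The harmony at that moment is D diminished triad (D, F, Ab); Bb3 is not a chord tone.
It is held over (the same pitch as the preceding Bb3) and left by step down to Ab3.
Held over from the previous chord and resolving down by step — a suspension.

Bb3 is a suspension.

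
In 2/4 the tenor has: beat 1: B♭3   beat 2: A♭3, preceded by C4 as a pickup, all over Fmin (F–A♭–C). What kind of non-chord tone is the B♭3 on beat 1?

The harmony at that moment is F minor triad (F, A♭, C); B♭3 is not a chord tone.
It is approached by step down from C4 and left by step down to A♭3.
Step in, step out in the same direction — a passing tone.

Passing tone.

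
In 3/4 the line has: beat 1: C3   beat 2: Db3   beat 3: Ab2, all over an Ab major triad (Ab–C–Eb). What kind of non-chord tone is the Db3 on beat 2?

The harmony at that moment is Ab major triad (Ab, C, Eb); Db3 is not a chord tone.
It is approached by step up from C3 and left by leap down to Ab2.
Step in, leap out, on a weak beat — an escape tone.

Escape tone.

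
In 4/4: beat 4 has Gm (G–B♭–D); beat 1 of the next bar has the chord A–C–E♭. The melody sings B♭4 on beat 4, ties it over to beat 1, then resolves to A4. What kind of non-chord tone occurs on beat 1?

The harmony at that moment is A diminished triad (A, C, E♭); B♭4 is not a chord tone.
It is held over (the same pitch as the preceding B♭4) and left by step down to A4.
Held over from the previous chord and resolving down by step — a suspension.

Suspension.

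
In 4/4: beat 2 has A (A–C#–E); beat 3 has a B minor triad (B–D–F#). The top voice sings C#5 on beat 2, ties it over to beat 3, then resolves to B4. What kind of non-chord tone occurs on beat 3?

The harmony at that moment is B minor triad (B, D, F#); C#5 is not a chord tone.
It is held over (the same pitch as the preceding C#5) and left by step down to B4.
Held over from the previous chord and resolving down by step — a suspension.

Suspension.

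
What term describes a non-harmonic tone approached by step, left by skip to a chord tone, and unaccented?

Approach: by step. Departure: by leap. Metric position: weak.
Step in, leap out, from a weak position — an escape tone (échappée). (It is the mirror image of the appoggiatura, which leaps in and steps out on a strong beat.)

Escape tone.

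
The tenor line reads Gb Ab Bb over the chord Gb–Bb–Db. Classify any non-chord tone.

Ab is a passing tone.

The harmony at that moment is Gb major triad (Gb, Bb, Db); Ab is not a chord tone.
It is approached by step up from Gb and left by step up to Bb.
Step in, step out in the same direction — a passing tone.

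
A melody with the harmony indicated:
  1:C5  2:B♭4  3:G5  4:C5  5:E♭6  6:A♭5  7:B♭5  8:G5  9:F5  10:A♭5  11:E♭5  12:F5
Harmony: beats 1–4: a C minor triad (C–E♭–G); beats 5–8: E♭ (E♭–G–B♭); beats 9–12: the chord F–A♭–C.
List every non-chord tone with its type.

The harmony at that moment is C minor triad (C, E♭, G); B♭4 is not a chord tone.
It is approached by step down from C5 and left by leap up to G5.
Step in, leap out — an escape tone.
The harmony at that moment is E♭ major triad (E♭, G, B♭); A♭5 is not a chord tone.
It is approached by leap down from E♭6 and left by step up to B♭5.
Leap in, step out — an appoggiatura.
The harmony at that moment is F minor triad (F, A♭, C); E♭5 is not a chord tone.
It is approached by leap down from A♭5 and left by step up to F5.
Leap in, step out — an appoggiatura.

B♭4 (beat 2) — escape tone; A♭5 (beat 6) — appoggiatura; E♭5 (beat 11) — appoggiatura.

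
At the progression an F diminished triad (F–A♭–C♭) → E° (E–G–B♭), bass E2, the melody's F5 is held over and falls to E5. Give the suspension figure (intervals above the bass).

9–8 suspension.

At the second chord the bass is E2. The suspended F5 lies a ninth above the bass; after resolving down by step to E5, the interval above the bass becomes an octave.
Suspension figures are named by those two intervals: 9–8.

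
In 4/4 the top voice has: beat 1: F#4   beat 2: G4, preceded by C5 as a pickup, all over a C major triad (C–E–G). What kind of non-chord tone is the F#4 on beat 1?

Appoggiatura.

The harmony at that moment is C major triad (C, E, G); F#4 is not a chord tone.
It is approached by leap down from C5 and left by step up to G4.
Leap in, step out, metrically accented — an appoggiatura.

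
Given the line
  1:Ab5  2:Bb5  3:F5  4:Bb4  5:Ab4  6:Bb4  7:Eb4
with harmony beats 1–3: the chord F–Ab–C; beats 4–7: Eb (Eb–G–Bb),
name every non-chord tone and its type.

Bb5 (beat 2) — escape tone; Ab4 (beat 5) — neighbor tone.

The harmony at that moment is F minor triad (F, Ab, C); Bb5 is not a chord tone.
It is approached by step up from Ab5 and left by leap down to F5.
Step in, leap out — an escape tone.
The harmony at that moment is Eb major triad (Eb, G, Bb); Ab4 is not a chord tone.
It is approached by step down from Bb4 and left by step up to Bb4.
Step away and step back to the same note — a neighbor tone (lower neighbor).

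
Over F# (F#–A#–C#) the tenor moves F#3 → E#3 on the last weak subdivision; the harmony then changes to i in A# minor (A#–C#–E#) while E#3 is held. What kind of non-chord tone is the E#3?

The harmony at that moment is F# major triad (F#, A#, C#); E#3 is not a chord tone.
It is approached by step down from F#3 and then sustained as the same pitch into the next harmony.
Arriving early and becoming a chord tone when the harmony changes — an anticipation.

E#3 is an anticipation.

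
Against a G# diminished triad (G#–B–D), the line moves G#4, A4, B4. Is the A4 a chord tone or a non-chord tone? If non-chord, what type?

The harmony at that moment is G# diminished triad (G#, B, D); A4 is not a chord tone.
It is approached by step up from G#4 and left by step up to B4.
Step in, step out in the same direction — a passing tone.

Non-chord tone — a passing tone.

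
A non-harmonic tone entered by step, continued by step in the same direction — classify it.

Passing tone.

Approach: by step. Departure: by step, continuing in the same direction.
Stepwise on both sides with no change of direction means the note fills in the space between two different chord tones — a passing tone. (Had it turned back to its starting note it would be a neighbor tone instead.)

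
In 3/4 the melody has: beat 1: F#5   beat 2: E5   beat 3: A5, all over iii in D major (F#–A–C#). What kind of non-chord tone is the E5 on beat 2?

Escape tone.

The harmony at that moment is F# minor triad (F#, A, C#); E5 is not a chord tone.
It is approached by step down from F#5 and left by leap up to A5.
Step in, leap out, on a weak beat — an escape tone.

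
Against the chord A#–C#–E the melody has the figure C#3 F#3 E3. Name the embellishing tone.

The harmony at that moment is A# diminished triad (A#, C#, E); F#3 is not a chord tone.
It is approached by leap up from C#3 and left by step down to E3.
Leap in, step out — an appoggiatura.

F#3 is an appoggiatura.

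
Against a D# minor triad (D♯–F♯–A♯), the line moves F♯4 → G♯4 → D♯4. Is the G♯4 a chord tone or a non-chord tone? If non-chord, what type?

The harmony at that moment is D♯ minor triad (D♯, F♯, A♯); G♯4 is not a chord tone.
It is approached by step up from F♯4 and left by leap down to D♯4.
Step in, leap out — an escape tone.

Non-chord tone — an escape tone.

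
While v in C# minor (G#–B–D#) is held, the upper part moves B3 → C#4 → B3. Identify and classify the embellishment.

The harmony at that moment is G# minor triad (G#, B, D#); C#4 is not a chord tone.
It is approached by step up from B3 and left by step down to B3.
Step away and step back to the same note — a neighbor tone (upper neighbor).

C#4 is a neighbor tone.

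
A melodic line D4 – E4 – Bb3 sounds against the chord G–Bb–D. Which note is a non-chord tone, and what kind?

The harmony at that moment is G minor triad (G, Bb, D); E4 is not a chord tone.
It is approached by step up from D4 and left by leap down to Bb3.
Step in, leap out — an escape tone.

E4 is an escape tone.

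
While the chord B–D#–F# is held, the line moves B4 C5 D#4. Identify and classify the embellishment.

The harmony at that moment is B major triad (B, D#, F#); C5 is not a chord tone.
It is approached by step up from B4 and left by leap down to D#4.
Step in, leap out — an escape tone.

C5 is an escape tone.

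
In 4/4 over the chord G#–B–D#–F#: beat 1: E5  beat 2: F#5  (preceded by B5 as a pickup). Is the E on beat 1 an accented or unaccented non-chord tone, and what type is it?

Accented appoggiatura.

The harmony at that moment is G# minor seventh chord (G#, B, D#, F#); E5 is not a chord tone.
It is approached by leap down from B5 and left by step up to F#5.
Leap in, step out — an appoggiatura.
It falls on the downbeat, so it is accented.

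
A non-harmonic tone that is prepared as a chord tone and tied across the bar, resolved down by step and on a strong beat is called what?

Suspension.

Approach: by preparation — the pitch is first a chord tone, then held (tied or repeated) while the harmony changes under it. Departure: down by step. Metric position: strong.
A prepared dissonance that resolves downward by step — a suspension. (The same figure resolving upward would be a retardation.)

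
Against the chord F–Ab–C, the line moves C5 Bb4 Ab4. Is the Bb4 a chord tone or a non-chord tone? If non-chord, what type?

Non-chord tone — a passing tone.

The harmony at that moment is F minor triad (F, Ab, C); Bb4 is not a chord tone.
It is approached by step down from C5 and left by step down to Ab4.
Step in, step out in the same direction — a passing tone.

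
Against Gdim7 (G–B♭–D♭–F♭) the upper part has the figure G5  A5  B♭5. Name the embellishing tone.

A5 is a passing tone.

The harmony at that moment is G diminished seventh chord (G, B♭, D♭, F♭); A5 is not a chord tone.
It is approached by step up from G5 and left by step up to B♭5.
Step in, step out in the same direction — a passing tone.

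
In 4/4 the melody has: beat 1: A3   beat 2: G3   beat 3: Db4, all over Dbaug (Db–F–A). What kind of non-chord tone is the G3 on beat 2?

The harmony at that moment is Db augmented triad (Db, F, A); G3 is not a chord tone.
It is approached by step down from A3 and left by leap up to Db4.
Step in, leap out, on a weak beat — an escape tone.

Escape tone.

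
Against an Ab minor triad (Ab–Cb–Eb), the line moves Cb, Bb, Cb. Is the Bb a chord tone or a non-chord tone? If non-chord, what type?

The harmony at that moment is Ab minor triad (Ab, Cb, Eb); Bb is not a chord tone.
It is approached by step down from Cb and left by step up to Cb.
Step away and step back to the same note — a neighbor tone (lower neighbor).

Non-chord tone — a neighbor tone.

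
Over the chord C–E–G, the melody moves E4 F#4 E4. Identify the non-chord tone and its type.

The harmony at that moment is C major triad (C, E, G); F#4 is not a chord tone.
It is approached by step up from E4 and left by step down to E4.
Step away and step back to the same note — a neighbor tone (upper neighbor).

F#4 is a neighbor tone.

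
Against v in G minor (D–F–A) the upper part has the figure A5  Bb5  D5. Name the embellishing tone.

Bb5 is an escape tone.

The harmony at that moment is D minor triad (D, F, A); Bb5 is not a chord tone.
It is approached by step up from A5 and left by leap down to D5.
Step in, leap out — an escape tone.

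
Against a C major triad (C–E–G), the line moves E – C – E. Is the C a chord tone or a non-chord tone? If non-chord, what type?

Chord tone (the root of C major triad).

C major triad contains C, E, G; C is the root, so it is a chord tone.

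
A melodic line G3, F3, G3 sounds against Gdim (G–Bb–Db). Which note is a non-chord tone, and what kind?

The harmony at that moment is G diminished triad (G, Bb, Db); F3 is not a chord tone.
It is approached by step down from G3 and left by step up to G3.
Step away and step back to the same note — a neighbor tone (lower neighbor).

F3 is a neighbor tone.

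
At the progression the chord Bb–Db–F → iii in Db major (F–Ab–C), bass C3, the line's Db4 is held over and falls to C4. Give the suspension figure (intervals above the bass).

9–8 suspension.

At the second chord the bass is C3. The suspended Db4 lies a ninth above the bass; after resolving down by step to C4, the interval above the bass becomes an octave.
Suspension figures are named by those two intervals: 9–8.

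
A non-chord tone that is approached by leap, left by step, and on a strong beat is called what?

Appoggiatura.

Approach: by leap. Departure: by step. Metric position: strong.
Leap in, step out, in a metrically strong position — an appoggiatura. (It is the mirror image of the escape tone, which steps in and leaps out from a weak position.)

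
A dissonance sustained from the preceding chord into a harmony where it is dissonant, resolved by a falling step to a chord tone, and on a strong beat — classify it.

Suspension.

Approach: by preparation — the pitch is first a chord tone, then held (tied or repeated) while the harmony changes under it. Departure: down by step. Metric position: strong.
A prepared dissonance that resolves downward by step — a suspension. (The same figure resolving upward would be a retardation.)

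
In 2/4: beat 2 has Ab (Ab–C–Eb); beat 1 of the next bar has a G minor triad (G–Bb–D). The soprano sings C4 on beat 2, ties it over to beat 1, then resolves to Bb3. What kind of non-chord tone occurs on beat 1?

Suspension.

The harmony at that moment is G minor triad (G, Bb, D); C4 is not a chord tone.
It is held over (the same pitch as the preceding C4) and left by step down to Bb3.
Held over from the previous chord and resolving down by step — a suspension.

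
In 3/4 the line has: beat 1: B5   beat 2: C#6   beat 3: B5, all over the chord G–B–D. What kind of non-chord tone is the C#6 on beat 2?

Upper neighbor tone.

The harmony at that moment is G major triad (G, B, D); C#6 is not a chord tone.
It is approached by step up from B5 and left by step down to B5.
Step away and step back to the same note — a neighbor tone (upper neighbor).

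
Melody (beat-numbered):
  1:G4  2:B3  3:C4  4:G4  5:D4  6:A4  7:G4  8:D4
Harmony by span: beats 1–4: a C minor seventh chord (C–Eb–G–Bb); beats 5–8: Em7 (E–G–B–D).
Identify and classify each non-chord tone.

The harmony at that moment is C minor seventh chord (C, Eb, G, Bb); B3 is not a chord tone.
It is approached by leap down from G4 and left by step up to C4.
Leap in, step out — an appoggiatura.
The harmony at that moment is E minor seventh chord (E, G, B, D); A4 is not a chord tone.
It is approached by leap up from D4 and left by step down to G4.
Leap in, step out — an appoggiatura.

B3 (beat 2) — appoggiatura; A4 (beat 6) — appoggiatura.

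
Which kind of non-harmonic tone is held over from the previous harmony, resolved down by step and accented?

Suspension.

Approach: by preparation — the pitch is first a chord tone, then held (tied or repeated) while the harmony changes under it. Departure: down by step. Metric position: strong.
A prepared dissonance that resolves downward by step — a suspension. (The same figure resolving upward would be a retardation.)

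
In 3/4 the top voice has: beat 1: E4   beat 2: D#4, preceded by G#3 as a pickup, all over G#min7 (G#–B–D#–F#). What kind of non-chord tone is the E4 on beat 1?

The harmony at that moment is G# minor seventh chord (G#, B, D#, F#); E4 is not a chord tone.
It is approached by leap up from G#3 and left by step down to D#4.
Leap in, step out, metrically accented — an appoggiatura.

Appoggiatura.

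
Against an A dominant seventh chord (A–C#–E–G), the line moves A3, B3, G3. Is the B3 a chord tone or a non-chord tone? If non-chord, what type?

Non-chord tone — an escape tone.

The harmony at that moment is A dominant seventh chord (A, C#, E, G); B3 is not a chord tone.
It is approached by step up from A3 and left by leap down to G3.
Step in, leap out — an escape tone.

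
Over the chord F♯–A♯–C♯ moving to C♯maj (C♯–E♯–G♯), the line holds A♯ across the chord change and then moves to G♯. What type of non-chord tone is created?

The harmony at that moment is C♯ major triad (C♯, E♯, G♯); A♯ is not a chord tone.
It is held over (the same pitch as the preceding A♯) and left by step down to G♯.
Held over from the previous chord and resolving down by step — a suspension.

A♯ is a suspension.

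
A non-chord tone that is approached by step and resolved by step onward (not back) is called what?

Approach: by step. Departure: by step, continuing in the same direction.
Stepwise on both sides with no change of direction means the note fills in the space between two different chord tones — a passing tone. (Had it turned back to its starting note it would be a neighbor tone instead.)

Passing tone.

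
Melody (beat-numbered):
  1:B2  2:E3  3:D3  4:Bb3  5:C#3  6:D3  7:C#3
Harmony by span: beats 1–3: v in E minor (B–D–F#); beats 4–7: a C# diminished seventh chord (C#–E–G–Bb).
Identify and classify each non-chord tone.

E3 (beat 2) — appoggiatura; D3 (beat 6) — neighbor tone.

The harmony at that moment is B minor triad (B, D, F#); E3 is not a chord tone.
It is approached by leap up from B2 and left by step down to D3.
Leap in, step out — an appoggiatura.
The harmony at that moment is C# diminished seventh chord (C#, E, G, Bb); D3 is not a chord tone.
It is approached by step up from C#3 and left by step down to C#3.
Step away and step back to the same note — a neighbor tone (upper neighbor).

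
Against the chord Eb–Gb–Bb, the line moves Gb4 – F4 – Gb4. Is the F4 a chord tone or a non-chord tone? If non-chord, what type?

The harmony at that moment is Eb minor triad (Eb, Gb, Bb); F4 is not a chord tone.
It is approached by step down from Gb4 and left by step up to Gb4.
Step away and step back to the same note — a neighbor tone (lower neighbor).

Non-chord tone — a neighbor tone.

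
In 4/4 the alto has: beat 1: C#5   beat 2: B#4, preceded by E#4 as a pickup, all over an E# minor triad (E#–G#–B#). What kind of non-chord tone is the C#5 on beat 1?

The harmony at that moment is E# minor triad (E#, G#, B#); C#5 is not a chord tone.
It is approached by leap up from E#4 and left by step down to B#4.
Leap in, step out, metrically accented — an appoggiatura.

Appoggiatura.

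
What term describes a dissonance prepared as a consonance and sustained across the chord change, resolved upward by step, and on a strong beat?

Approach: by preparation — the pitch is first a chord tone, then held (tied or repeated) while the harmony changes under it. Departure: up by step. Metric position: strong.
A prepared dissonance that resolves upward by step — a retardation. (The same figure resolving downward would be a suspension.)

Retardation.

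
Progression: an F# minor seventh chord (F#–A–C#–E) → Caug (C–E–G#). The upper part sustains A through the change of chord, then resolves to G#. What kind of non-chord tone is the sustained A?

A is a suspension.

The harmony at that moment is C augmented triad (C, E, G#); A is not a chord tone.
It is held over (the same pitch as the preceding A) and left by step down to G#.
Held over from the previous chord and resolving down by step — a suspension.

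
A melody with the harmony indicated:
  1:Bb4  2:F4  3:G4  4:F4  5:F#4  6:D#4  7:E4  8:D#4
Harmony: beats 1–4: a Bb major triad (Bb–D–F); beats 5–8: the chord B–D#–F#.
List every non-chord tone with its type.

The harmony at that moment is Bb major triad (Bb, D, F); G4 is not a chord tone.
It is approached by step up from F4 and left by step down to F4.
Step away and step back to the same note — a neighbor tone (upper neighbor).
The harmony at that moment is B major triad (B, D#, F#); E4 is not a chord tone.
It is approached by step up from D#4 and left by step down to D#4.
Step away and step back to the same note — a neighbor tone (upper neighbor).

G4 (beat 3) — neighbor tone; E4 (beat 7) — neighbor tone.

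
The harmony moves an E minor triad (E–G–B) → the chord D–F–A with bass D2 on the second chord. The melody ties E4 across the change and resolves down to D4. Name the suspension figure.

9–8 suspension.

At the second chord the bass is D2. The suspended E4 lies a ninth above the bass; after resolving down by step to D4, the interval above the bass becomes an octave.
Suspension figures are named by those two intervals: 9–8.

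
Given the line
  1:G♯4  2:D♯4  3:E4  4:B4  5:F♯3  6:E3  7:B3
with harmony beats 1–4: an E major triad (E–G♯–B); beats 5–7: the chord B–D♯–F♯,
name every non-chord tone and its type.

The harmony at that moment is E major triad (E, G♯, B); D♯4 is not a chord tone.
It is approached by leap down from G♯4 and left by step up to E4.
Leap in, step out — an appoggiatura.
The harmony at that moment is B major triad (B, D♯, F♯); E3 is not a chord tone.
It is approached by step down from F♯3 and left by leap up to B3.
Step in, leap out — an escape tone.

D♯4 (beat 2) — appoggiatura; E3 (beat 6) — escape tone.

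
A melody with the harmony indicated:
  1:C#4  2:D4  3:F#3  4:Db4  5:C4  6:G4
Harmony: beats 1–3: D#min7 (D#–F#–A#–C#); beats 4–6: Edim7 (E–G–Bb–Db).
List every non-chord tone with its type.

D4 (beat 2) — escape tone; C4 (beat 5) — escape tone.

The harmony at that moment is D# minor seventh chord (D#, F#, A#, C#); D4 is not a chord tone.
It is approached by step up from C#4 and left by leap down to F#3.
Step in, leap out — an escape tone.
The harmony at that moment is E diminished seventh chord (E, G, Bb, Db); C4 is not a chord tone.
It is approached by step down from Db4 and left by leap up to G4.
Step in, leap out — an escape tone.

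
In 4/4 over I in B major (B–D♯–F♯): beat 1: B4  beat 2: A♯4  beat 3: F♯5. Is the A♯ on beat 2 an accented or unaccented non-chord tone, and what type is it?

The harmony at that moment is B major triad (B, D♯, F♯); A♯4 is not a chord tone.
It is approached by step down from B4 and left by leap up to F♯5.
Step in, leap out — an escape tone.
It falls on a weak beat, so it is unaccented.

Unaccented escape tone.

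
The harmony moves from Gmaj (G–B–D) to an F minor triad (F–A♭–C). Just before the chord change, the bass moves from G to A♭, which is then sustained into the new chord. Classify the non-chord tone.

The harmony at that moment is G major triad (G, B, D); A♭ is not a chord tone.
It is approached by step up from G and then sustained as the same pitch into the next harmony.
Arriving early and becoming a chord tone when the harmony changes — an anticipation.

A♭ is an anticipation.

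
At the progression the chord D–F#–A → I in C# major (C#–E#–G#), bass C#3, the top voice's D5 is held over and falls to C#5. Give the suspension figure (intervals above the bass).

9–8 suspension.

At the second chord the bass is C#3. The suspended D5 lies a ninth above the bass; after resolving down by step to C#5, the interval above the bass becomes an octave.
Suspension figures are named by those two intervals: 9–8.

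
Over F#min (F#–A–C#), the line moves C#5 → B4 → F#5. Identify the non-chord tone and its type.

B4 is an escape tone.

The harmony at that moment is F# minor triad (F#, A, C#); B4 is not a chord tone.
It is approached by step down from C#5 and left by leap up to F#5.
Step in, leap out — an escape tone.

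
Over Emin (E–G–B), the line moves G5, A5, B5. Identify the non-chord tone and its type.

The harmony at that moment is E minor triad (E, G, B); A5 is not a chord tone.
It is approached by step up from G5 and left by step up to B5.
Step in, step out in the same direction — a passing tone.

A5 is a passing tone.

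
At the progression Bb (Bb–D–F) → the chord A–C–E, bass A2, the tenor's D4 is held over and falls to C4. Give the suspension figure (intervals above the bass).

At the second chord the bass is A2. The suspended D4 lies a fourth above the bass; after resolving down by step to C4, the interval above the bass becomes a third.
Suspension figures are named by those two intervals: 4–3.

4–3 suspension.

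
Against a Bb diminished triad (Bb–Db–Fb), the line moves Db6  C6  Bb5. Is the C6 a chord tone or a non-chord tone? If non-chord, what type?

The harmony at that moment is Bb diminished triad (Bb, Db, Fb); C6 is not a chord tone.
It is approached by step down from Db6 and left by step down to Bb5.
Step in, step out in the same direction — a passing tone.

Non-chord tone — a passing tone.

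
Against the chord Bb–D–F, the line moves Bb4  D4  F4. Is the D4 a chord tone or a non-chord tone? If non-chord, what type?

Bb major triad contains Bb, D, F; D is the third, so it is a chord tone.

Chord tone (the third of Bb major triad).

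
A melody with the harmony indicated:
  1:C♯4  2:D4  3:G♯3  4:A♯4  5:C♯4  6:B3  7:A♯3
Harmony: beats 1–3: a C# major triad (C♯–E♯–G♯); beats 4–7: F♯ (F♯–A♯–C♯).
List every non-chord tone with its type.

D4 (beat 2) — escape tone; B3 (beat 6) — passing tone.

The harmony at that moment is C♯ major triad (C♯, E♯, G♯); D4 is not a chord tone.
It is approached by step up from C♯4 and left by leap down to G♯3.
Step in, leap out — an escape tone.
The harmony at that moment is F♯ major triad (F♯, A♯, C♯); B3 is not a chord tone.
It is approached by step down from C♯4 and left by step down to A♯3.
Step in, step out in the same direction — a passing tone.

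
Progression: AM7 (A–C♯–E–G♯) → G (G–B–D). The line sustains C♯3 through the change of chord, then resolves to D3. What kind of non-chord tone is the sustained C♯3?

The harmony at that moment is G major triad (G, B, D); C♯3 is not a chord tone.
It is held over (the same pitch as the preceding C♯3) and left by step up to D3.
Held over from the previous chord and resolving up by step — a retardation.

C♯3 is a retardation.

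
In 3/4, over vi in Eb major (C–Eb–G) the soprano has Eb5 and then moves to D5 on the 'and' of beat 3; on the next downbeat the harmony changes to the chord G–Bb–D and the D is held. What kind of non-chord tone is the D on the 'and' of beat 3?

Anticipation.

The harmony at that moment is C minor triad (C, Eb, G); D5 is not a chord tone.
It is approached by step down from Eb5 and then sustained as the same pitch into the next harmony.
Arriving early and becoming a chord tone when the harmony changes — an anticipation.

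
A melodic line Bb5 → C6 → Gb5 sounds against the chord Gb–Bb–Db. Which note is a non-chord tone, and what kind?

C6 is an escape tone.

The harmony at that moment is Gb major triad (Gb, Bb, Db); C6 is not a chord tone.
It is approached by step up from Bb5 and left by leap down to Gb5.
Step in, leap out — an escape tone.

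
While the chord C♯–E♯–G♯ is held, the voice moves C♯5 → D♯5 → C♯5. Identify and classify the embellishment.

D♯5 is a neighbor tone.

The harmony at that moment is C♯ major triad (C♯, E♯, G♯); D♯5 is not a chord tone.
It is approached by step up from C♯5 and left by step down to C♯5.
Step away and step back to the same note — a neighbor tone (upper neighbor).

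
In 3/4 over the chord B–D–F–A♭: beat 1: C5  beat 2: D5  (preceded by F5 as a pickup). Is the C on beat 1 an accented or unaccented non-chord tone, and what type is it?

Accented appoggiatura.

The harmony at that moment is B diminished seventh chord (B, D, F, A♭); C5 is not a chord tone.
It is approached by leap down from F5 and left by step up to D5.
Leap in, step out — an appoggiatura.
It falls on the downbeat, so it is accented.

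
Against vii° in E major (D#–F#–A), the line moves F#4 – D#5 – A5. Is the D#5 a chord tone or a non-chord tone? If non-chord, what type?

D# diminished triad contains D#, F#, A; D# is the root, so it is a chord tone.

Chord tone (the root of D# diminished triad).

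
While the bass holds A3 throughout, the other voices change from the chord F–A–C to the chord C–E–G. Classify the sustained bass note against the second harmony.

The harmony at that moment is C major triad (C, E, G); A3 is not a chord tone.
It is held over (the same pitch as the preceding A3) and then sustained as the same pitch into the next harmony.
Sustained through a change of harmony — a pedal tone.

Pedal tone (pedal point).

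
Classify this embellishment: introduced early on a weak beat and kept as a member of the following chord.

Approach: ahead of the chord change (typically by step), so it is dissonant against the current harmony. Departure: none — the same pitch is restated or held and is a chord tone of the new harmony.
Dissonant first, consonant once the harmony catches up: the note simply arrives early — an anticipation. (The reverse timing, consonant first and dissonant after the change, would be a suspension or retardation.)

Anticipation.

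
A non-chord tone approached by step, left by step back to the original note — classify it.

Neighbor tone.

Approach: by step. Departure: by step in the opposite direction, back to the starting pitch.
Stepwise on both sides but reversing to return to the same chord tone — a neighbor tone. (Had it continued onward in the same direction it would be a passing tone instead.)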